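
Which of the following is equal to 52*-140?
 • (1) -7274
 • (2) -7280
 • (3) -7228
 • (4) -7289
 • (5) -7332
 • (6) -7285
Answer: 2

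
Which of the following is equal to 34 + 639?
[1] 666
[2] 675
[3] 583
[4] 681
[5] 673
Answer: 5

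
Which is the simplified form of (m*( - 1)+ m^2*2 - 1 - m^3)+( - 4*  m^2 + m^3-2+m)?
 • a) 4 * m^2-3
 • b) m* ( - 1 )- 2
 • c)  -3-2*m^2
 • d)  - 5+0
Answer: c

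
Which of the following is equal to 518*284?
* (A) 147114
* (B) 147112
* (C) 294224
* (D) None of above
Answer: B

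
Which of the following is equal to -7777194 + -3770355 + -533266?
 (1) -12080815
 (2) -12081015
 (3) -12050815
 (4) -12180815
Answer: 1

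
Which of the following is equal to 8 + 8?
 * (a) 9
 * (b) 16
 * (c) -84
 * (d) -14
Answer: b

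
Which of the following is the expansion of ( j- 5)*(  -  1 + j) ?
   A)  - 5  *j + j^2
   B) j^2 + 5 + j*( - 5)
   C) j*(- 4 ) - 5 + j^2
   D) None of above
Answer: D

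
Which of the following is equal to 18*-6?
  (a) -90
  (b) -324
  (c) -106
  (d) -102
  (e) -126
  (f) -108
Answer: f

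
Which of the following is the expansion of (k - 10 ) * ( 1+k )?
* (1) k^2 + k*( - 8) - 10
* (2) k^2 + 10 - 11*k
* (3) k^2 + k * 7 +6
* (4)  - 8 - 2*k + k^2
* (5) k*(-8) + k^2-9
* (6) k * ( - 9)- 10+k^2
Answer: 6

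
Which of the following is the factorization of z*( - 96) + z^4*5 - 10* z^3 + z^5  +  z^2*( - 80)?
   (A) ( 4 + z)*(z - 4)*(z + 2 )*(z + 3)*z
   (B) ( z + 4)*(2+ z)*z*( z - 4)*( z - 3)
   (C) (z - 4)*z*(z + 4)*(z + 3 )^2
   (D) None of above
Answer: A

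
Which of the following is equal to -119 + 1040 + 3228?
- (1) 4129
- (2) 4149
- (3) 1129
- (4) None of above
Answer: 2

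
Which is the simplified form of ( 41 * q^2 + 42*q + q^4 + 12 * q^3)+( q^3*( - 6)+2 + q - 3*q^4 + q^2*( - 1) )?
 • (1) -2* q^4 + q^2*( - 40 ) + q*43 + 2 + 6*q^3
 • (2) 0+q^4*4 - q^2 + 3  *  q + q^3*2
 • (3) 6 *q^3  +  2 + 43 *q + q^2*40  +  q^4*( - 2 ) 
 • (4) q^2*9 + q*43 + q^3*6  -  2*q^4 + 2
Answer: 3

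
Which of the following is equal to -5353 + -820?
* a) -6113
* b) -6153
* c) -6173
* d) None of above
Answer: c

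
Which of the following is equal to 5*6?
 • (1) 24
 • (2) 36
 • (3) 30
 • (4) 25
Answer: 3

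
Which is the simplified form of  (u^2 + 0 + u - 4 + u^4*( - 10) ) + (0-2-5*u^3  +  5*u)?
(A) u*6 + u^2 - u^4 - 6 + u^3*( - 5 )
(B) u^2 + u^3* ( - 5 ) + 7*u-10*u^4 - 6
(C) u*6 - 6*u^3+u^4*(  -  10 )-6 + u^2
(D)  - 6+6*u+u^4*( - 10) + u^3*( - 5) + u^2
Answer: D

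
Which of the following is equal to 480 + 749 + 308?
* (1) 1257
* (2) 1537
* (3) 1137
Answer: 2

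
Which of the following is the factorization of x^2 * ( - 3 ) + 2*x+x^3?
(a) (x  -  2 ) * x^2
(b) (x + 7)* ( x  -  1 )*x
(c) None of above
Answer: c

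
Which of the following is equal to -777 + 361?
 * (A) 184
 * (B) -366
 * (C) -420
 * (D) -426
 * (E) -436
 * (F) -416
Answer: F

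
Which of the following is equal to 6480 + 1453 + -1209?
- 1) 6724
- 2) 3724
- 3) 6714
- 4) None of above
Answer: 1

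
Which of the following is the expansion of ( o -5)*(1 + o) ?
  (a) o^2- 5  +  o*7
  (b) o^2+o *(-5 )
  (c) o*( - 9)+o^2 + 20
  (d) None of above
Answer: d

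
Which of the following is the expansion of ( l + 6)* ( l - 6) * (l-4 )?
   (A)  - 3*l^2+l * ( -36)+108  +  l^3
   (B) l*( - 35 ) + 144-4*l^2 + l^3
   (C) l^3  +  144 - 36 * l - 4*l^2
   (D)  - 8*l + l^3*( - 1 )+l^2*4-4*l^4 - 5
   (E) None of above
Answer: C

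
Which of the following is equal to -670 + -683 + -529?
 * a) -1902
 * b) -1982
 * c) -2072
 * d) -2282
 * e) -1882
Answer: e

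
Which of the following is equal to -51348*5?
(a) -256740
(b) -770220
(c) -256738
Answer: a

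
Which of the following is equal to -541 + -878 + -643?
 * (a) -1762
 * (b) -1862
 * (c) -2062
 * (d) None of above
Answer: c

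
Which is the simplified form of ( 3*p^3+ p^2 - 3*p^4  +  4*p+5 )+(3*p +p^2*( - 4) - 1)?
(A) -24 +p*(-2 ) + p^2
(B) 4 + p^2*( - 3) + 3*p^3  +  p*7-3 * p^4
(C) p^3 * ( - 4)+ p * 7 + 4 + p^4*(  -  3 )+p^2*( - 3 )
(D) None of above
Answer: B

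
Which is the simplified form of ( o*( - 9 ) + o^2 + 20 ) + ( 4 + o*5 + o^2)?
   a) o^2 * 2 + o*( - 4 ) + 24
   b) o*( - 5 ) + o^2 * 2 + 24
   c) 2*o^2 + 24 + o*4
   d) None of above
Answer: a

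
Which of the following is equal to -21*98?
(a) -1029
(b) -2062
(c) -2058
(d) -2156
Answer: c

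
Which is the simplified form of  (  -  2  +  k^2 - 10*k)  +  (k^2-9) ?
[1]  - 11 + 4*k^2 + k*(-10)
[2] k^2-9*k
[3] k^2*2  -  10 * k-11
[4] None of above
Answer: 3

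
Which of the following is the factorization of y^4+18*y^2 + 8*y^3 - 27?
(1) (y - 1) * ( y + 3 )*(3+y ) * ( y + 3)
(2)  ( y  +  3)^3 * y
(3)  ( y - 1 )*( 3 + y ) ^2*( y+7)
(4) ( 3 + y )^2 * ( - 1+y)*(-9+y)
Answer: 1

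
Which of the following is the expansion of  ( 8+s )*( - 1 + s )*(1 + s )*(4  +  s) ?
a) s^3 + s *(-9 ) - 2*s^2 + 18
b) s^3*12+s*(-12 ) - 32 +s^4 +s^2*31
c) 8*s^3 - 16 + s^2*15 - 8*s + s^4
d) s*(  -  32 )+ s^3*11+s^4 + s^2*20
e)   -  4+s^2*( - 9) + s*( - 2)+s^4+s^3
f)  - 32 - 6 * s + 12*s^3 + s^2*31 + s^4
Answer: b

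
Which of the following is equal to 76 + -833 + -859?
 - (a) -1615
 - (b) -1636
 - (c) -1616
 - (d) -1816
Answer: c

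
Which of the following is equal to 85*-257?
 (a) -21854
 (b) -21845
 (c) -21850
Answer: b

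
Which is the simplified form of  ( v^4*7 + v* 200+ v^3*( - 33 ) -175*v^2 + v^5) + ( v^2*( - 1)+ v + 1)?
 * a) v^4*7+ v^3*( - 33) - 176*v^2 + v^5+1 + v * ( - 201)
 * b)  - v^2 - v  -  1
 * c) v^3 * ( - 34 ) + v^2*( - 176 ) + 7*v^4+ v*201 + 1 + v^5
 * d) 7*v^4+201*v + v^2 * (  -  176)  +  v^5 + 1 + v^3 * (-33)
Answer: d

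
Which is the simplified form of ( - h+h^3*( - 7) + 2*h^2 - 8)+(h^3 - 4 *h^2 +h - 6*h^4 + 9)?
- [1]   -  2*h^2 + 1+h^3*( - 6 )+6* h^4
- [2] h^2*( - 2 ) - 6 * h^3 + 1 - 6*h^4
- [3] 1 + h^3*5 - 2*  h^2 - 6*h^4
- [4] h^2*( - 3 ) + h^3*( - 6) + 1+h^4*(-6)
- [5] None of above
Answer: 2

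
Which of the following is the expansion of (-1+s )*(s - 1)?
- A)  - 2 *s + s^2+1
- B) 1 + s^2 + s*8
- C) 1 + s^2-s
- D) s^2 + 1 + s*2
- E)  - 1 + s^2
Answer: A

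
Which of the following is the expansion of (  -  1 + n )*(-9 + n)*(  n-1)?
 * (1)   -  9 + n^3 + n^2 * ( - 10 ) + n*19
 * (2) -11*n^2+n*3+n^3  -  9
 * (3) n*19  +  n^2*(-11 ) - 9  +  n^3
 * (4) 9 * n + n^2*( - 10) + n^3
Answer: 3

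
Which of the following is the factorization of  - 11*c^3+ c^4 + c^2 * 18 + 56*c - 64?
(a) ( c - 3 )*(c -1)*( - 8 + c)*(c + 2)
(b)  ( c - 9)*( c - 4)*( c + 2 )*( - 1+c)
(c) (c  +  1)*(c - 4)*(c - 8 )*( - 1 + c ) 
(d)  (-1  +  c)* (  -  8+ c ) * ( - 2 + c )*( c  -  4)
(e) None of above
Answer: e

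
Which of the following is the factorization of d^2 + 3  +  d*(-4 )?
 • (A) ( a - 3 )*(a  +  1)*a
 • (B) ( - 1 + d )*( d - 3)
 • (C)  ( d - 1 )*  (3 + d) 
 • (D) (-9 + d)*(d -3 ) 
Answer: B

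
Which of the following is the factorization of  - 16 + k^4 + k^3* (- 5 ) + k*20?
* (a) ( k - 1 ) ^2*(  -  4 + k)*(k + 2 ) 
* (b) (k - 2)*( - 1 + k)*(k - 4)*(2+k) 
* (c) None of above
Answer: b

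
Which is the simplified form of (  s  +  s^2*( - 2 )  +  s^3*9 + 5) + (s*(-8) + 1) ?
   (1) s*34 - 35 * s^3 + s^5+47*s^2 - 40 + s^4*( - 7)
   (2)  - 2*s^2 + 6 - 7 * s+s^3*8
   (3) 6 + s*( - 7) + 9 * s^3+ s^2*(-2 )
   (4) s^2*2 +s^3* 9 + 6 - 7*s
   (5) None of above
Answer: 3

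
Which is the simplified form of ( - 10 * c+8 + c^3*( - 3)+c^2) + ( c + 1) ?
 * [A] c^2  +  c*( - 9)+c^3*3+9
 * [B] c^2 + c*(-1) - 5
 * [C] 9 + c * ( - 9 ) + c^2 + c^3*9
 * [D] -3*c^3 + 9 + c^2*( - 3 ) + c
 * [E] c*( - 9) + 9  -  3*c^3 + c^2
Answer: E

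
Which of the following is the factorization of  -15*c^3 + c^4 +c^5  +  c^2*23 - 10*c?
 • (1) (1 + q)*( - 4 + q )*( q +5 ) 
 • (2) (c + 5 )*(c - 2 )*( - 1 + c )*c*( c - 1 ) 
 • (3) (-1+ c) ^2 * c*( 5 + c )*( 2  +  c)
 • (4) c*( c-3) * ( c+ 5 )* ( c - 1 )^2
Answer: 2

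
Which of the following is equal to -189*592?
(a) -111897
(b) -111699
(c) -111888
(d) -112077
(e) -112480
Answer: c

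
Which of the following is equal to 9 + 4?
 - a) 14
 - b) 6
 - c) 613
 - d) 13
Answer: d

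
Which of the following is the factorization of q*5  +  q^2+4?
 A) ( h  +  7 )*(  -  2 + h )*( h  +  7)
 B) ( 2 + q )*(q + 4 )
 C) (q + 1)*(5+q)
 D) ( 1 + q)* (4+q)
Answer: D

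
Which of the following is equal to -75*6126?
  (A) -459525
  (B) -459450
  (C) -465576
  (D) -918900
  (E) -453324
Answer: B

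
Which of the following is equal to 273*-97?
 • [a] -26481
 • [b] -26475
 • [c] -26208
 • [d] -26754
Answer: a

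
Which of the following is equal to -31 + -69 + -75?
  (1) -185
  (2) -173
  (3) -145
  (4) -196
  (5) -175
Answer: 5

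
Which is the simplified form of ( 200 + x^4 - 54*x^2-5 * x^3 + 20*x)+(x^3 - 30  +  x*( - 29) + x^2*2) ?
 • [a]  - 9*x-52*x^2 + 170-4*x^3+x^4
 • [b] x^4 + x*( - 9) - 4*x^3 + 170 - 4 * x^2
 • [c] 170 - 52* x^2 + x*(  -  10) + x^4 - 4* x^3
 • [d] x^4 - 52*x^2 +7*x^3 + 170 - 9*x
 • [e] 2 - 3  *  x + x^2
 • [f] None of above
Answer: a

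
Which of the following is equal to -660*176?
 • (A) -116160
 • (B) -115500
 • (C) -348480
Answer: A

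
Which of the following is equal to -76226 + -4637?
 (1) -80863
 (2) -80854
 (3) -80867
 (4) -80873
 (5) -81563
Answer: 1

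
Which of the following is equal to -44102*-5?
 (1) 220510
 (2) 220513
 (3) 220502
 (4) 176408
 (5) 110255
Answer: 1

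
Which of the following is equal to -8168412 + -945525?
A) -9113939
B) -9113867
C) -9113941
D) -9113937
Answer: D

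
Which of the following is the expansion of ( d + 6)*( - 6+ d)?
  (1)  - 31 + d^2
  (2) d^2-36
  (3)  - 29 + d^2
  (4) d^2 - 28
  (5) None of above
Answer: 2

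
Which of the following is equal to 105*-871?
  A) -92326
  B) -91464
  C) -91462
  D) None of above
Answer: D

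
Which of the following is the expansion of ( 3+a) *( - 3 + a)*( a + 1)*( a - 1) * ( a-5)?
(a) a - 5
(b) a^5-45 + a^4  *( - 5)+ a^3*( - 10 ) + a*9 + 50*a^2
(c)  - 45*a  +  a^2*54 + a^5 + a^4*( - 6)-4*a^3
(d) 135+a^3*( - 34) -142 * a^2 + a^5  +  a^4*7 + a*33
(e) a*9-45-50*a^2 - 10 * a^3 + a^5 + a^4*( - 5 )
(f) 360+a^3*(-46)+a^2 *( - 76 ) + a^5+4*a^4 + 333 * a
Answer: b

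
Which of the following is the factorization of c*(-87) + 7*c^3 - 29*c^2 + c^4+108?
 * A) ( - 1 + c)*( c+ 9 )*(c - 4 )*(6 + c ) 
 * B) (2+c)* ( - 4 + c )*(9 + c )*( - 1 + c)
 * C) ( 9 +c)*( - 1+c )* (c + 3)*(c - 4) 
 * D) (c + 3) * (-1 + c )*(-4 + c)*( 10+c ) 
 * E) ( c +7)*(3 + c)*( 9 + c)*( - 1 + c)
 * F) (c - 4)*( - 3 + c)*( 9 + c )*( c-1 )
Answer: C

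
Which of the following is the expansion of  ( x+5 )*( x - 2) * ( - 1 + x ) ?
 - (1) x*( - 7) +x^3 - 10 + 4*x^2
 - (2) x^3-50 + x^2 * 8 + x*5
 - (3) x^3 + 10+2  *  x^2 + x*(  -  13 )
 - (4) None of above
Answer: 3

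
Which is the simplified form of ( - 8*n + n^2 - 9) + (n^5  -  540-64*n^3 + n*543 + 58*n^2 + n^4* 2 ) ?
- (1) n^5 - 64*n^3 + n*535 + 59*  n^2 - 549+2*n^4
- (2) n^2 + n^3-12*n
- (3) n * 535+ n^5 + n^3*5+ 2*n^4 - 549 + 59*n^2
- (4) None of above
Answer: 1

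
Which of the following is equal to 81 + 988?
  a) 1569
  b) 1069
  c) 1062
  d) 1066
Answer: b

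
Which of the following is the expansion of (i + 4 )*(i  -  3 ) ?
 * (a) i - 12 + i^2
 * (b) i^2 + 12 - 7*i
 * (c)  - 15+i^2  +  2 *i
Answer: a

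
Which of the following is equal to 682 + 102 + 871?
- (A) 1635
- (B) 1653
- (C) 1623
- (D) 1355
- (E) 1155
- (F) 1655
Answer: F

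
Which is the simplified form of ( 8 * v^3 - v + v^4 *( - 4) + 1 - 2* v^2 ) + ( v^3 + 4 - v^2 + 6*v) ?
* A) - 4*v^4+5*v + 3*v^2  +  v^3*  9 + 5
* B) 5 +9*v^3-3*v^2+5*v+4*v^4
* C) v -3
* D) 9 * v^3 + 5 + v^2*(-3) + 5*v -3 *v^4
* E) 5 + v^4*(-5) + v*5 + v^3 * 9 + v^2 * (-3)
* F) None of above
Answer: F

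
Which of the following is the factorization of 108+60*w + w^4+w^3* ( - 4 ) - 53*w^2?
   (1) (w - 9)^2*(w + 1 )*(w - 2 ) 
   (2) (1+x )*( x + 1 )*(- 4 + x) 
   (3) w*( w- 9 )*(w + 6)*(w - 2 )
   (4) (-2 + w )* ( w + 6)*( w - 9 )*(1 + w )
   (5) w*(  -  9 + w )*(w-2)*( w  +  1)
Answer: 4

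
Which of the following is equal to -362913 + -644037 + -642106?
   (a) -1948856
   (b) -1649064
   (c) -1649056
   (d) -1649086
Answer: c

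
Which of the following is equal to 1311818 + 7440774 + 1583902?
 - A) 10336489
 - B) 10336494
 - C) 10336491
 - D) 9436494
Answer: B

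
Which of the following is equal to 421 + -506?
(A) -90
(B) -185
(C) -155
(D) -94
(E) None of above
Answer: E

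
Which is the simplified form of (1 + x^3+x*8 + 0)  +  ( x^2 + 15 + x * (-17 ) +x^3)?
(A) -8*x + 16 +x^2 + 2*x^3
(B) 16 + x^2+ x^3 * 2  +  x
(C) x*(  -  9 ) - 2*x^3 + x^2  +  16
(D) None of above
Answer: D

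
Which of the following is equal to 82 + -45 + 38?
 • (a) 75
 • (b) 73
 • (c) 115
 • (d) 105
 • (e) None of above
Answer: a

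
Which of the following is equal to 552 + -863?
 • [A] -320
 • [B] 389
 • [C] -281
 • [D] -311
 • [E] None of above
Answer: D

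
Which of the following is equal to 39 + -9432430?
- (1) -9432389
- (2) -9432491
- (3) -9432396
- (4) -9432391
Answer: 4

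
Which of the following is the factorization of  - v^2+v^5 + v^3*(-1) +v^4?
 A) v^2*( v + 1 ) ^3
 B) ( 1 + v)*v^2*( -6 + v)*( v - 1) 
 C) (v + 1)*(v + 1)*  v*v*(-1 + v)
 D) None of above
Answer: C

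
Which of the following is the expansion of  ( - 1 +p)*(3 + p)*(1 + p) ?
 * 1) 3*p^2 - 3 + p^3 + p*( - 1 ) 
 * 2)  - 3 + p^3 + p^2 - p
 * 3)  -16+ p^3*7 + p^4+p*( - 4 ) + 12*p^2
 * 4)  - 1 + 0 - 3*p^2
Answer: 1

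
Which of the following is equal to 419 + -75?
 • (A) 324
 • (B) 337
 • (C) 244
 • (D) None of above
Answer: D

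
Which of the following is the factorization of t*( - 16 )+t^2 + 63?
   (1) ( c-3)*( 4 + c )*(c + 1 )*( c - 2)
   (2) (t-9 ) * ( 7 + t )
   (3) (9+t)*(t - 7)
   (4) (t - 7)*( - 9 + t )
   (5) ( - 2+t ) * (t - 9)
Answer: 4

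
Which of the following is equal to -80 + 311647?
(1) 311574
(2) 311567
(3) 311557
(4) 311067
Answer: 2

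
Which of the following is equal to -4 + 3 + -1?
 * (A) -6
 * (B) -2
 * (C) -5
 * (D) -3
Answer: B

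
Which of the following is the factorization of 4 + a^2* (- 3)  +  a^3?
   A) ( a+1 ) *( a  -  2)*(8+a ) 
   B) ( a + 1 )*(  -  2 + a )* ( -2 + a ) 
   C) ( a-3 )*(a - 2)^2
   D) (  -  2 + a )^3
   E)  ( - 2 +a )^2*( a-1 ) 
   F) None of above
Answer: B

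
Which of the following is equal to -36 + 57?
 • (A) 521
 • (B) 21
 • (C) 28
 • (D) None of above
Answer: B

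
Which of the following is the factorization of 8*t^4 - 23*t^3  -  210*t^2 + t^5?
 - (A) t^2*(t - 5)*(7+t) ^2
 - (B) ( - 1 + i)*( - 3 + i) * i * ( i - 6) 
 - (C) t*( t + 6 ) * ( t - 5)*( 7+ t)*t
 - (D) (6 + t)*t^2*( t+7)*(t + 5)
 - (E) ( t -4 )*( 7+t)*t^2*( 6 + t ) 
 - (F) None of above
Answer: C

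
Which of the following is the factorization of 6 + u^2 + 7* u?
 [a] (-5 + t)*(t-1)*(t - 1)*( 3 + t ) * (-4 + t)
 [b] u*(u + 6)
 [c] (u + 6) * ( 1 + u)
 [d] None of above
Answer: c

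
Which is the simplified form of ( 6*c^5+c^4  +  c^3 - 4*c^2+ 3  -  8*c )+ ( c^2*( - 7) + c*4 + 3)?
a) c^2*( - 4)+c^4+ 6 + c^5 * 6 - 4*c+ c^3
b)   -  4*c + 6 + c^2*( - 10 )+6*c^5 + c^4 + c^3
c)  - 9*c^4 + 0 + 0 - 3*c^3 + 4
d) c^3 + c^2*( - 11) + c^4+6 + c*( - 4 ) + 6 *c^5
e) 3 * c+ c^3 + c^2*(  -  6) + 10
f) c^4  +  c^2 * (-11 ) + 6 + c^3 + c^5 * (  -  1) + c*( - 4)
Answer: d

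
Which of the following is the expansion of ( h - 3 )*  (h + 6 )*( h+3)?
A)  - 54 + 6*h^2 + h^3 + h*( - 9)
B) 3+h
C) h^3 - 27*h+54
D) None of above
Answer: A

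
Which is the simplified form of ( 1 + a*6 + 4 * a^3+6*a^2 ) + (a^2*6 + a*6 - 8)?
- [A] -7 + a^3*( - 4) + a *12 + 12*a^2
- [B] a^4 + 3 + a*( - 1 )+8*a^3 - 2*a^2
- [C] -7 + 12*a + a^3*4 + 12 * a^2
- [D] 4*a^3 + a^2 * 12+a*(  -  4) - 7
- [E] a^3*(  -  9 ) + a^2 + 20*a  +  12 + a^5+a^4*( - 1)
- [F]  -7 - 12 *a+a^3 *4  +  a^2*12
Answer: C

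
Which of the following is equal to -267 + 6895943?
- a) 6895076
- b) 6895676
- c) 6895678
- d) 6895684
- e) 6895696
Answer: b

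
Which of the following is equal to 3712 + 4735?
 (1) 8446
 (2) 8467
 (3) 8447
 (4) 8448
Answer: 3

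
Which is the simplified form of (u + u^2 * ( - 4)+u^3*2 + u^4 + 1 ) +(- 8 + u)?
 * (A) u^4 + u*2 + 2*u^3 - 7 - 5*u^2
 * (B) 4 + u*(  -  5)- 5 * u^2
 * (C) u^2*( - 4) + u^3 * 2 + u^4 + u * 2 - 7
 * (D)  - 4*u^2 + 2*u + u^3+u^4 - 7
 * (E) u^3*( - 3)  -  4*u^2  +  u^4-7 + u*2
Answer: C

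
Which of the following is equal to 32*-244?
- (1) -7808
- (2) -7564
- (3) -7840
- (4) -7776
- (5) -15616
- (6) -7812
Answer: 1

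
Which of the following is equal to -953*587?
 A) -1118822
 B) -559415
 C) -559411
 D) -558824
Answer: C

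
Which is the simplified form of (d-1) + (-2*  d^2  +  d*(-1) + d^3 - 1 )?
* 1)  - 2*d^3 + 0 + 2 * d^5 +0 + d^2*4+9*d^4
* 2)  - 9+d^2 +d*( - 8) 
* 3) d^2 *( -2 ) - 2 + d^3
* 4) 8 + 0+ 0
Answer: 3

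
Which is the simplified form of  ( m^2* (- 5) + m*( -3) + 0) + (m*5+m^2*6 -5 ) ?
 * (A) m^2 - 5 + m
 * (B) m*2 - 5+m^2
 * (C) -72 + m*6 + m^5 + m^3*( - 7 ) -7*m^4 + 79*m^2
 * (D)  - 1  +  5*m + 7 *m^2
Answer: B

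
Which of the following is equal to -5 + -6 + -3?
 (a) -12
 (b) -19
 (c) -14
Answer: c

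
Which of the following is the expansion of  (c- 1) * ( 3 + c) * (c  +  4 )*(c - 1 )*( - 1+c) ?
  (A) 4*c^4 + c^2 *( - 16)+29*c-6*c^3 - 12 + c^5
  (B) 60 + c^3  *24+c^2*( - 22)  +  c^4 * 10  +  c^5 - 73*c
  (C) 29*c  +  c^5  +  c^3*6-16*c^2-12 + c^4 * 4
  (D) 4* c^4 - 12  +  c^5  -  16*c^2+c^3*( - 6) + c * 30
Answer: A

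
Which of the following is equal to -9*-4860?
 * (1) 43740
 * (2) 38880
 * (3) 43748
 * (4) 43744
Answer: 1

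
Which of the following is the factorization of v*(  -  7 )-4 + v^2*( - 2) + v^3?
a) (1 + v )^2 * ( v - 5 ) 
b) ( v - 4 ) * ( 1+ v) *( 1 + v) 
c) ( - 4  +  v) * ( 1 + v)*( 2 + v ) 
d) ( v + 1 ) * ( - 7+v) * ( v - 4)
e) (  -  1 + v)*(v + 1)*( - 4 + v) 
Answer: b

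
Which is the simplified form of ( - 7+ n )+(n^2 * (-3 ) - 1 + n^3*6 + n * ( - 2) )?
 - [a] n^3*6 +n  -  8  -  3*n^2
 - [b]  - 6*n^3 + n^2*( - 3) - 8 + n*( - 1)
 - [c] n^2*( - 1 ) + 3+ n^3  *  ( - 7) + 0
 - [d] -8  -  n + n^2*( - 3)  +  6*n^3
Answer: d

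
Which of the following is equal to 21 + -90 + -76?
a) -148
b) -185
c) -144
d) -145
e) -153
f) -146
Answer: d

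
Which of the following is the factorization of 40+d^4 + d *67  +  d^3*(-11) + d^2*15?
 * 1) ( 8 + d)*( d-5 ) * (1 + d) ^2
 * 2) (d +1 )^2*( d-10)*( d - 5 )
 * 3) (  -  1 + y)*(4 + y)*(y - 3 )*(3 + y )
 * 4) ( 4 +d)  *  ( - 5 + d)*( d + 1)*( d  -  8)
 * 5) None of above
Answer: 5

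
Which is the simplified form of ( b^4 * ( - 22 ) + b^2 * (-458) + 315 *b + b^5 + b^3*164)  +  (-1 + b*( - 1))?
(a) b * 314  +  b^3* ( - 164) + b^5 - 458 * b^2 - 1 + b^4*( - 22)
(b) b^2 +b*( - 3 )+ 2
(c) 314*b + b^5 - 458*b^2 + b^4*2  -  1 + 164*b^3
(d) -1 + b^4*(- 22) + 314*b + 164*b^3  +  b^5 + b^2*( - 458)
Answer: d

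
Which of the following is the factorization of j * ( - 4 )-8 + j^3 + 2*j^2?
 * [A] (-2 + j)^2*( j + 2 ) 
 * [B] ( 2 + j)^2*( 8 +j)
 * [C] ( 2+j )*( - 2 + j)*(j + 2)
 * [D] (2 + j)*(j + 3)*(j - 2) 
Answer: C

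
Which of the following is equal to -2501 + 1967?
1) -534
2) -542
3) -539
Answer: 1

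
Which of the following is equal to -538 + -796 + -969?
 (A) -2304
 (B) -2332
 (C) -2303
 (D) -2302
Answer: C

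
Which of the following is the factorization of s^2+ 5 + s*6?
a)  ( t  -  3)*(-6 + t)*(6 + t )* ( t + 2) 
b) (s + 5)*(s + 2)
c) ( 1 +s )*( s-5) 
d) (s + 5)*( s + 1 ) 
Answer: d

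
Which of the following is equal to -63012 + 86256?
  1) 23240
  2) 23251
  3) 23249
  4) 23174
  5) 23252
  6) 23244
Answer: 6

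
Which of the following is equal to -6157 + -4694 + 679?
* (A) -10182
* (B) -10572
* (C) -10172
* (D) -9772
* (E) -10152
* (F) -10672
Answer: C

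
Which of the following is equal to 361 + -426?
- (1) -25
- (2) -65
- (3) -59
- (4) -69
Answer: 2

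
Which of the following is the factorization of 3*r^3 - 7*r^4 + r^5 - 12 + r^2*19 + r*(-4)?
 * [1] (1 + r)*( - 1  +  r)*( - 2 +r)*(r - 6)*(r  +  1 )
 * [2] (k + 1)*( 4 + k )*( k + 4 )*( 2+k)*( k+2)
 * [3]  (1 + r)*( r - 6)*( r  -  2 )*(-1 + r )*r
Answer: 1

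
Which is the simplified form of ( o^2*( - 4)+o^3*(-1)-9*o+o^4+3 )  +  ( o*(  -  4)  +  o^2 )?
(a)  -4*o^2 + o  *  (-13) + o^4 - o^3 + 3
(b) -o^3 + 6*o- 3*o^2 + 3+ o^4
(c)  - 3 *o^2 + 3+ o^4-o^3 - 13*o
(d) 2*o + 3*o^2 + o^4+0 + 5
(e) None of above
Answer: c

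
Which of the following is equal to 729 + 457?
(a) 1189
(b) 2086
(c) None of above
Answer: c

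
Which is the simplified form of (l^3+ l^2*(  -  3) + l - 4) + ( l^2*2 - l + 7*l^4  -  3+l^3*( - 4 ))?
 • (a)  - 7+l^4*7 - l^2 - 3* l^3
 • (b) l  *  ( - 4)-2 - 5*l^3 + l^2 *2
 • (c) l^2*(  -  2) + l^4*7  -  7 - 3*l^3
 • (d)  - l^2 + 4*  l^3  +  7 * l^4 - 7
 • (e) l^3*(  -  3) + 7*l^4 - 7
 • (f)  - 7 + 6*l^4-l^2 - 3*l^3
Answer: a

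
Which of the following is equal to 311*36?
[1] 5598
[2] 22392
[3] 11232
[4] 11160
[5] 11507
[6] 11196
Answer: 6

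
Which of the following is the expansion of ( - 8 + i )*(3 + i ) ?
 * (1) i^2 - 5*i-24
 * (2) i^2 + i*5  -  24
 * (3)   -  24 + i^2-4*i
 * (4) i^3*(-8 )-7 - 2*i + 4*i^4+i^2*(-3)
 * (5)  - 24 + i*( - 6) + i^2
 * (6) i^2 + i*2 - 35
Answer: 1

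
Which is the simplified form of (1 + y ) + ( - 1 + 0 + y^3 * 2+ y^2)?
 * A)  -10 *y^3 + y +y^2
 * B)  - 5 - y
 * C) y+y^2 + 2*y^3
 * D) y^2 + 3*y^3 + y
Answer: C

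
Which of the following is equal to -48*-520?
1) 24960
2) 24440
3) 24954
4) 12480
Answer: 1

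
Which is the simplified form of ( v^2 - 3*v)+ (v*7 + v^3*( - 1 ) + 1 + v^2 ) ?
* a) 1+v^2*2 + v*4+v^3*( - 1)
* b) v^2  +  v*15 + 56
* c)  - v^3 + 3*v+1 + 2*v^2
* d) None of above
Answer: a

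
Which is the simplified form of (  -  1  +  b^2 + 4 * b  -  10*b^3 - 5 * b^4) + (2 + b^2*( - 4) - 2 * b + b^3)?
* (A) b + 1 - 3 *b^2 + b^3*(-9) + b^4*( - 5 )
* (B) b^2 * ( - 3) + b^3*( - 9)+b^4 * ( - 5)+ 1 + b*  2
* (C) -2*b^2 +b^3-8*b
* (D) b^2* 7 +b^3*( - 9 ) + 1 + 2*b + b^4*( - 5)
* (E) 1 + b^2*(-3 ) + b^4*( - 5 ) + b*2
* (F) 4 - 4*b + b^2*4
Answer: B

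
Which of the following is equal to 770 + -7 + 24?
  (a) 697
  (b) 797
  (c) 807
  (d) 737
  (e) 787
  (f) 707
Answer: e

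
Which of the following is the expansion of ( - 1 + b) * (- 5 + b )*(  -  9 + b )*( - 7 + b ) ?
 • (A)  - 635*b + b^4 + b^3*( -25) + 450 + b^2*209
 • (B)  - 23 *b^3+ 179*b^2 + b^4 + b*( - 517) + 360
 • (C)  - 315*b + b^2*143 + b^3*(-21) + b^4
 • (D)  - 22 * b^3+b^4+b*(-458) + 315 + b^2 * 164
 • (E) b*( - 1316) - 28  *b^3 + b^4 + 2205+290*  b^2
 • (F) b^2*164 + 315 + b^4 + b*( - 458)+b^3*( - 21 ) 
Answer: D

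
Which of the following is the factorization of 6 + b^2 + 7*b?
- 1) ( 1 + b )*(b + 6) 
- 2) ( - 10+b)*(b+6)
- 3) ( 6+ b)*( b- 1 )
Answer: 1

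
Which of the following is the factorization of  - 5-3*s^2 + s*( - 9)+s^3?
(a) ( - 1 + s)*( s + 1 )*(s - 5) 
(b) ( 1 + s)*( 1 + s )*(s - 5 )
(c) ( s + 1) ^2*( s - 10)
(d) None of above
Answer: b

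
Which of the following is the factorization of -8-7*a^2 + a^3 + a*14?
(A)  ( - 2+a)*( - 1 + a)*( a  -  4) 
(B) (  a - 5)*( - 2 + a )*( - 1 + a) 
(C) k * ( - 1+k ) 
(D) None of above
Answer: A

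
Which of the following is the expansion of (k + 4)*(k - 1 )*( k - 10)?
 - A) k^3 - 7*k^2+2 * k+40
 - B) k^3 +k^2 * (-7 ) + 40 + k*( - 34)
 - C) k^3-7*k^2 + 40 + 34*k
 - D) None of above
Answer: B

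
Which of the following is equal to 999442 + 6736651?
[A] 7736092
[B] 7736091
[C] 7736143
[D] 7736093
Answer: D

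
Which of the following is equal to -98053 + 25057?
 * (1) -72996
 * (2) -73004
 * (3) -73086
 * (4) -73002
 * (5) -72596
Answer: 1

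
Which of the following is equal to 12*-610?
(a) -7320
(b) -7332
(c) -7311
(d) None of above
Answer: a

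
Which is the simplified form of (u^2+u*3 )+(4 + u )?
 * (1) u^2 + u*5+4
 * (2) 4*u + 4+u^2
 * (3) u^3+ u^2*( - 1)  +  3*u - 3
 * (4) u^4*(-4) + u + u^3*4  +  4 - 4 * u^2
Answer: 2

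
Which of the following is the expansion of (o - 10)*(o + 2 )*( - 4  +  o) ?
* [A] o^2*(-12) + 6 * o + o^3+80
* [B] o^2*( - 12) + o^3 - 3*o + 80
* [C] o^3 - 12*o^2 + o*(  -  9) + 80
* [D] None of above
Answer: D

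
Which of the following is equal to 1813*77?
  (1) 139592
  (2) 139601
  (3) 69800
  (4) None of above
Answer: 2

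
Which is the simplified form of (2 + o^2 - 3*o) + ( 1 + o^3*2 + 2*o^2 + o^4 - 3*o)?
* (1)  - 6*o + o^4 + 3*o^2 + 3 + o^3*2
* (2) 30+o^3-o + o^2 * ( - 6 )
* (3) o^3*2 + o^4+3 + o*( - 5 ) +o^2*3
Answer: 1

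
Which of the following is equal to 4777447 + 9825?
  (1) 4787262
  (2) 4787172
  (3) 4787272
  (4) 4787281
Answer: 3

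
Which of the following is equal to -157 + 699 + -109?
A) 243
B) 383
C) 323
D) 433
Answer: D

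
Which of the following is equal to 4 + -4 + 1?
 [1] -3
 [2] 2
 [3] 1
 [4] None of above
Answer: 3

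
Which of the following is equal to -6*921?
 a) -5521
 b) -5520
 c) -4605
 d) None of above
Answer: d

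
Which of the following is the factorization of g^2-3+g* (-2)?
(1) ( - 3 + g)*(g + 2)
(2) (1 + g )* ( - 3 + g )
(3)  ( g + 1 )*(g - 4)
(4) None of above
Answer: 2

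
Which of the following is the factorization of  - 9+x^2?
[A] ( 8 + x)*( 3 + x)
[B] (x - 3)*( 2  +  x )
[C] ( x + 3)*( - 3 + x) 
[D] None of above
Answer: C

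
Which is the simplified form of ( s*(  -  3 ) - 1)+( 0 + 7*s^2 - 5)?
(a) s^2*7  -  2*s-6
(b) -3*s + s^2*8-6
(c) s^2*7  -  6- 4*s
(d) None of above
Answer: d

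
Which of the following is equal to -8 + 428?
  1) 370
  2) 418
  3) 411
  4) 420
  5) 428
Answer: 4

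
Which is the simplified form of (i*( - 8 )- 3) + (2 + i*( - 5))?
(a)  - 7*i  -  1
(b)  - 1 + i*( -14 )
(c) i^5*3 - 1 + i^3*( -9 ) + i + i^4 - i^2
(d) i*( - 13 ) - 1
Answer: d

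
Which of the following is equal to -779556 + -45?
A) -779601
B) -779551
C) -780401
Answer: A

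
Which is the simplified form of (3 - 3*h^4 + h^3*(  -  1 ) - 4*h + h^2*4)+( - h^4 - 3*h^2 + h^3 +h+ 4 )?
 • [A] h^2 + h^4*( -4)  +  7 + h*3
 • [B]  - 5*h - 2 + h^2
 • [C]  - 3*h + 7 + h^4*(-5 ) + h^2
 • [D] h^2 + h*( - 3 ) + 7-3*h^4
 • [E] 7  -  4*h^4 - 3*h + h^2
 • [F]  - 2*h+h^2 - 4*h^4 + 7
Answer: E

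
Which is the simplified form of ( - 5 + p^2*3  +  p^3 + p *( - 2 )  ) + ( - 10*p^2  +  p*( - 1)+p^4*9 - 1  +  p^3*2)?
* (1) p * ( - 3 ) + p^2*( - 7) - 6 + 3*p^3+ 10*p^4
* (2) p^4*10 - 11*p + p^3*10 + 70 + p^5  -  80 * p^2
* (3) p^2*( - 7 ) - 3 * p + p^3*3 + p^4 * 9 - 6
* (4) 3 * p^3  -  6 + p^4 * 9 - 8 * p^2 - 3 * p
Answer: 3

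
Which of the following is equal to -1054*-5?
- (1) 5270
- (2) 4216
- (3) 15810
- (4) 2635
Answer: 1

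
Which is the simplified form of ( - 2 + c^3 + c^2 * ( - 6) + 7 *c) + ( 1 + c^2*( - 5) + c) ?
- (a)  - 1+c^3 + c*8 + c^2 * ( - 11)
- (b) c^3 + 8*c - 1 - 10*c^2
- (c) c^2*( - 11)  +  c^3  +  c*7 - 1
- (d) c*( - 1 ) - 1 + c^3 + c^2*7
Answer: a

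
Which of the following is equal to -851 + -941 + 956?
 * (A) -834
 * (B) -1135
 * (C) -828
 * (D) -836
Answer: D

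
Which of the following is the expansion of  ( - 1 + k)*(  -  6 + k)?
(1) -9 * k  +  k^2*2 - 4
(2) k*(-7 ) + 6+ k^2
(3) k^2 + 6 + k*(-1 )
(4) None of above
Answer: 2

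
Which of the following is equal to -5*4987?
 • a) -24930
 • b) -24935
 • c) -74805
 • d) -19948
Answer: b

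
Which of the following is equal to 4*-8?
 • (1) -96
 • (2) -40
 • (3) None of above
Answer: 3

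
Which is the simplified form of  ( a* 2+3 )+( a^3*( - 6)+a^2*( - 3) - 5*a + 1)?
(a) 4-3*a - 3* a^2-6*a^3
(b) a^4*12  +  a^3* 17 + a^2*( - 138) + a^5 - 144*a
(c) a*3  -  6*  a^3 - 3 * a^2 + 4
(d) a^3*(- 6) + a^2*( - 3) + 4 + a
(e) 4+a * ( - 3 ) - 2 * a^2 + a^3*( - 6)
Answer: a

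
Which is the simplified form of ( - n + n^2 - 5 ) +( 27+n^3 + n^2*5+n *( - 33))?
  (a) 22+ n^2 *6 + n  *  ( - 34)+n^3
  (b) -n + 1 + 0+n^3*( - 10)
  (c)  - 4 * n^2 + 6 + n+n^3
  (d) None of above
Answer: a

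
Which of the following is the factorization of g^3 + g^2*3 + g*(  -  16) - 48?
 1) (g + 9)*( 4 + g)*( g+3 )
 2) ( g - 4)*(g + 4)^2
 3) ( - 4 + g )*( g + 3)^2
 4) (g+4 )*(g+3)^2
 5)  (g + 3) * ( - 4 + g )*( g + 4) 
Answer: 5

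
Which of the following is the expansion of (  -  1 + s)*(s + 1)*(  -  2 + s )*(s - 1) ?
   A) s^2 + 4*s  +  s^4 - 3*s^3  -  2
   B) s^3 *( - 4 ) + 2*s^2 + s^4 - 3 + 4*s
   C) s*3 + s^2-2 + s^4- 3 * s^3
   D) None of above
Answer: C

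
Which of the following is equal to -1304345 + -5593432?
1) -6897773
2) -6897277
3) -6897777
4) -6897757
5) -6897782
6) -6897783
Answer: 3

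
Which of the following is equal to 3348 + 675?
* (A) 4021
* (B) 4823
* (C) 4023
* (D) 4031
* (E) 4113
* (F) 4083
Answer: C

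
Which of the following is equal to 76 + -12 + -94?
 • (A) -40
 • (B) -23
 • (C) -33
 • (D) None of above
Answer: D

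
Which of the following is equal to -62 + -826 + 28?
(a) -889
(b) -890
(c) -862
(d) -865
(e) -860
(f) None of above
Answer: e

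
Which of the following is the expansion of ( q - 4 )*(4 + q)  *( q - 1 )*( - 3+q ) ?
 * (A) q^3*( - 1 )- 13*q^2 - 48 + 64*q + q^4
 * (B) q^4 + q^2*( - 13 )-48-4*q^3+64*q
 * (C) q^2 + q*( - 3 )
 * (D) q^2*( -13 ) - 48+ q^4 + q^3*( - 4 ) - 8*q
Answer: B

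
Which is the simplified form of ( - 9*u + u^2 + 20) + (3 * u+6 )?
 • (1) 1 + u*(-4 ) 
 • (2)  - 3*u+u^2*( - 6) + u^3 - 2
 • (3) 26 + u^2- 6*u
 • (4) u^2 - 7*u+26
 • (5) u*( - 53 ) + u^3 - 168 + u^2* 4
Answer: 3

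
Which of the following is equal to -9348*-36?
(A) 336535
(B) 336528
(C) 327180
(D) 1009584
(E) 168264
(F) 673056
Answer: B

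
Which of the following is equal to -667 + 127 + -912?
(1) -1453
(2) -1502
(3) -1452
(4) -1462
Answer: 3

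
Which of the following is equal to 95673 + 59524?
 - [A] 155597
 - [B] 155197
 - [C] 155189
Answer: B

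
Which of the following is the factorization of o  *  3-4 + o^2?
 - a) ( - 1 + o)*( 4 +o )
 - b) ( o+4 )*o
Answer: a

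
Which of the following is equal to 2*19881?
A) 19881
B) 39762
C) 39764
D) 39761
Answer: B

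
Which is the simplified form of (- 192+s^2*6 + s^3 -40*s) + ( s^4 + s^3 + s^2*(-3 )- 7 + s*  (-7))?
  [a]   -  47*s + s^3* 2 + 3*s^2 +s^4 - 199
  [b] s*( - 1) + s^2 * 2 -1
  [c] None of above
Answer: a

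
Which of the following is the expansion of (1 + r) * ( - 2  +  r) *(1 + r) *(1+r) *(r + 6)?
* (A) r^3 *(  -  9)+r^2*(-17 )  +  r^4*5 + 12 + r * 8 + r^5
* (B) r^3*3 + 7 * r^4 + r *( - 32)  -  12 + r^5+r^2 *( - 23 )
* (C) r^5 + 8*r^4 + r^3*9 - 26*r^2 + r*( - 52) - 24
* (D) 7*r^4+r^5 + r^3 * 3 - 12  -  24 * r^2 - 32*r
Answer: B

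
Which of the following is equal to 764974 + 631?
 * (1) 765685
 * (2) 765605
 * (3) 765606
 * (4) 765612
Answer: 2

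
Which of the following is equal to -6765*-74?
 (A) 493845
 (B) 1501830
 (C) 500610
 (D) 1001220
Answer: C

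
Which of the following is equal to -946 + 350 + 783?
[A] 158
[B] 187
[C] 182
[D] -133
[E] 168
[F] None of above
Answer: B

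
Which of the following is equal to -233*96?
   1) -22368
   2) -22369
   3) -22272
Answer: 1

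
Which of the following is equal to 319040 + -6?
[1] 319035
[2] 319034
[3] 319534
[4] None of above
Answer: 2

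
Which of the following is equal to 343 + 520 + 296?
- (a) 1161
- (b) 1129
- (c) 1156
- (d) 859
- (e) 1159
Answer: e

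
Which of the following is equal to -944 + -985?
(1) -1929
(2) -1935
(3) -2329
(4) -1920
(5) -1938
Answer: 1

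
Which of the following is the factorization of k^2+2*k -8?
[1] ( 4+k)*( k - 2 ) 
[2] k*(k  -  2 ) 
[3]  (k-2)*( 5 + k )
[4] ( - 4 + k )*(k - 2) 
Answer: 1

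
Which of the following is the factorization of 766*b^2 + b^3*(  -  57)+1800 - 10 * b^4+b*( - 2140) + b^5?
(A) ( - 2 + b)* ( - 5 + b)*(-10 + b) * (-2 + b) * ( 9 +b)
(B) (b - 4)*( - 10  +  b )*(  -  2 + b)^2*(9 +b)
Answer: A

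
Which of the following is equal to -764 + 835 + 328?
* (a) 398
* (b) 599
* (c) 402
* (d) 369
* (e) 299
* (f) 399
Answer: f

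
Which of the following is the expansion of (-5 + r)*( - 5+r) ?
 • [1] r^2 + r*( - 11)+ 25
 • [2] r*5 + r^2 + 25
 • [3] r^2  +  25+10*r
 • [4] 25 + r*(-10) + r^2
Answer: 4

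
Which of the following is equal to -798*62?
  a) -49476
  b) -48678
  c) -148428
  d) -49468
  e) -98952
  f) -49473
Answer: a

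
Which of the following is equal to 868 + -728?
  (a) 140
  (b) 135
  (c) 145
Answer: a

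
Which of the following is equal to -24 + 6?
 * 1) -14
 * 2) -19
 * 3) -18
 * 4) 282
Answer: 3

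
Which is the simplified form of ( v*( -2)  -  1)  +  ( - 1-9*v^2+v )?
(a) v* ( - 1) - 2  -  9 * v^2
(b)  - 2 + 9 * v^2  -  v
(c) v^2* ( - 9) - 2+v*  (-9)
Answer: a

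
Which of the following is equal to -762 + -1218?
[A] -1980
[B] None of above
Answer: A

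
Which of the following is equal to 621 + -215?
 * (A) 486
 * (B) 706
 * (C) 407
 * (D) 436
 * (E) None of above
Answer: E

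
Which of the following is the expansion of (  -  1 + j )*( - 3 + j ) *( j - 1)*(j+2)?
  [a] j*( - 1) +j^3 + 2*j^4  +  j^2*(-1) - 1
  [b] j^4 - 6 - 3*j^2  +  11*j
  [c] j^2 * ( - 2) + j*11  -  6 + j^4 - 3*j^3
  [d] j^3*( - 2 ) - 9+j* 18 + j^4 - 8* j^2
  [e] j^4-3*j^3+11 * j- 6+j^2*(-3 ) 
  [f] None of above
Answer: e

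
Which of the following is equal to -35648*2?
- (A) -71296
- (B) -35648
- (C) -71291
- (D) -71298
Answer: A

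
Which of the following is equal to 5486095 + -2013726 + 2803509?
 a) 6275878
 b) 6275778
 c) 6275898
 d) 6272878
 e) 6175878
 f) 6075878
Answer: a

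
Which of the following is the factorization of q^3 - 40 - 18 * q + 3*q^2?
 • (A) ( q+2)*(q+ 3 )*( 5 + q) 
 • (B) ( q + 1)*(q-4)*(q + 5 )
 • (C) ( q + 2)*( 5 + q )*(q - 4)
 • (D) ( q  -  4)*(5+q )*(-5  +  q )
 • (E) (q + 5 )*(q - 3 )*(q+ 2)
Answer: C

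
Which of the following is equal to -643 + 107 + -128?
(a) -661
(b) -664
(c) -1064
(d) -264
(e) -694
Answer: b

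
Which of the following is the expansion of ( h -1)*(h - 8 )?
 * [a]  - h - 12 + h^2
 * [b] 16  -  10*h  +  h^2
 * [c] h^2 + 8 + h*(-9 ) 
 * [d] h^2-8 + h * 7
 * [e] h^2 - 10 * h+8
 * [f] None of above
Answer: c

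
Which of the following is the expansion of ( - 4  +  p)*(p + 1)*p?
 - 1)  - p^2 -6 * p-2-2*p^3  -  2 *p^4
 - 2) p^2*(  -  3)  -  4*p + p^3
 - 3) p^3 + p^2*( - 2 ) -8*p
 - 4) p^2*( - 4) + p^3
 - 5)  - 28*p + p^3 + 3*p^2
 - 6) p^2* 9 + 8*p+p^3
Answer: 2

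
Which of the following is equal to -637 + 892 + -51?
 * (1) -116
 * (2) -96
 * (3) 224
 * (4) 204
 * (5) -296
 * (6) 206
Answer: 4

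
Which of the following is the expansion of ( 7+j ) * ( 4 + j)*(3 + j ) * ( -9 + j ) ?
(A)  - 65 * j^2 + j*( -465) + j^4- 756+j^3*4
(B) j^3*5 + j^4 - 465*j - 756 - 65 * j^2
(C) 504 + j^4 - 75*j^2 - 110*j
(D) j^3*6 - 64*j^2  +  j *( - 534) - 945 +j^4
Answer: B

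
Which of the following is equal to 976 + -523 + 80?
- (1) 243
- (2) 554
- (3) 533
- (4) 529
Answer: 3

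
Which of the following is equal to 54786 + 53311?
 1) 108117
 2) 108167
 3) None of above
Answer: 3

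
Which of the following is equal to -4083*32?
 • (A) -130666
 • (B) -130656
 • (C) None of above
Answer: B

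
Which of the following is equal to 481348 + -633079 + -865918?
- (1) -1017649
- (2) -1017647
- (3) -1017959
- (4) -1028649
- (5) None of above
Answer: 1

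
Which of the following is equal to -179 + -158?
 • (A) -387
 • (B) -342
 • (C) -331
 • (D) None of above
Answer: D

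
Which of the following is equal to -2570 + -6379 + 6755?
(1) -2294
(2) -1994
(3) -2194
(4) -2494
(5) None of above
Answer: 3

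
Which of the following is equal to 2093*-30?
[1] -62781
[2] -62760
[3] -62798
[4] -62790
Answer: 4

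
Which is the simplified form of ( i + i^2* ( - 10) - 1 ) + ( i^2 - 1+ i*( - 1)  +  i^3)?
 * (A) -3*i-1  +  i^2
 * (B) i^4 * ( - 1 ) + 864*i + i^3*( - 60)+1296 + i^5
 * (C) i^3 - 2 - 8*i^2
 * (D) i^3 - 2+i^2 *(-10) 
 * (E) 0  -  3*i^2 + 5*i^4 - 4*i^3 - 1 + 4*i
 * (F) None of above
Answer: F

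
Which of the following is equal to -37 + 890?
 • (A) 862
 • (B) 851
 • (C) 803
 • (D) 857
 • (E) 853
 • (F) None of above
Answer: E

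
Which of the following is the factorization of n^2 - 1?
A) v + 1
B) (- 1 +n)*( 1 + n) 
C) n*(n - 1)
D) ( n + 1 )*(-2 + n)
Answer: B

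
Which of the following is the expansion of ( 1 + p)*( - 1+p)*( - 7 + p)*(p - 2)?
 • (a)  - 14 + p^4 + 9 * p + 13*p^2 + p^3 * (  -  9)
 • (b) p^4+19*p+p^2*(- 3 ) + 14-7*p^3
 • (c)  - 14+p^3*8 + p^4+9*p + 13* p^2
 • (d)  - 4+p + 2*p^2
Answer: a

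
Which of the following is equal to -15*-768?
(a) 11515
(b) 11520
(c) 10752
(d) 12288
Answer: b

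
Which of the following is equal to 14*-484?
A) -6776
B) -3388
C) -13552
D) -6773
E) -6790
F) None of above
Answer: A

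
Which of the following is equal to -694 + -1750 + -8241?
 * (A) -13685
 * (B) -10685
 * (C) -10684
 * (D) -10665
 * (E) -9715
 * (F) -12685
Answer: B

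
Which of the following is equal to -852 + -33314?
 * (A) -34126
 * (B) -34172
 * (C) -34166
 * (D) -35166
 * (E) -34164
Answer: C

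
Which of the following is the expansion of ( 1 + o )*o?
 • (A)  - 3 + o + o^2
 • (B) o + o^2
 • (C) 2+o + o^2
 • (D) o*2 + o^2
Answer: B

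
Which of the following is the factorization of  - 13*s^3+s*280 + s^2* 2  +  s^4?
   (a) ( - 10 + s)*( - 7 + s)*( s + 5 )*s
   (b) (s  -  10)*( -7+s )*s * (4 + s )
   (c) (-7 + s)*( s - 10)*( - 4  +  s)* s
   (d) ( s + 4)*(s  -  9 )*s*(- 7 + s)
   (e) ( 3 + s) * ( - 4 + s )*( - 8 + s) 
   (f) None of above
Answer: b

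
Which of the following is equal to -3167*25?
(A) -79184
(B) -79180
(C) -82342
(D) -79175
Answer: D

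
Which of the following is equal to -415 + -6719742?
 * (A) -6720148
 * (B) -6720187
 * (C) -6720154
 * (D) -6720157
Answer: D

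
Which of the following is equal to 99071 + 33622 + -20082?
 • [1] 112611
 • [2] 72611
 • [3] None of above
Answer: 1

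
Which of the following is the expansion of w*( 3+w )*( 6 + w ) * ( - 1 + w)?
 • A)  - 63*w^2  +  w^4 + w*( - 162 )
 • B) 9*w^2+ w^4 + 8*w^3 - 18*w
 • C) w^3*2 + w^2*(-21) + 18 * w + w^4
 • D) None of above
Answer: B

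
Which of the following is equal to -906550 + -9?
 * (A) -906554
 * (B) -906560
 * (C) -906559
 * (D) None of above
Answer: C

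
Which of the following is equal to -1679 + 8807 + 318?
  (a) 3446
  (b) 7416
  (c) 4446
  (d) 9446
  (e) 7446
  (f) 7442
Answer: e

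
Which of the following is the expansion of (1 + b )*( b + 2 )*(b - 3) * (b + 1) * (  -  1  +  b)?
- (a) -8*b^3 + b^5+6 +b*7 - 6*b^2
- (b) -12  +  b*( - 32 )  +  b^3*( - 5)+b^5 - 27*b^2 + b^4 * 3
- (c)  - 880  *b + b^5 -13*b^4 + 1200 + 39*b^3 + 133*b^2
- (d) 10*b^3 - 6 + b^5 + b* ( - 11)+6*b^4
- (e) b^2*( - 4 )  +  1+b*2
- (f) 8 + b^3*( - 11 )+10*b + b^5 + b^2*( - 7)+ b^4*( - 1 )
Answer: a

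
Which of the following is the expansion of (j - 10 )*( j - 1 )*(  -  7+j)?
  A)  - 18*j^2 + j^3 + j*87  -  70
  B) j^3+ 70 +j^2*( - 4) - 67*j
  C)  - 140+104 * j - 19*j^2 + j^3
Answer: A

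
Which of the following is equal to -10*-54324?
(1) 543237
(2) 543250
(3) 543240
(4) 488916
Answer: 3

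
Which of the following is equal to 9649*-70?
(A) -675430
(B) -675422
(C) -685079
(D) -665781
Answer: A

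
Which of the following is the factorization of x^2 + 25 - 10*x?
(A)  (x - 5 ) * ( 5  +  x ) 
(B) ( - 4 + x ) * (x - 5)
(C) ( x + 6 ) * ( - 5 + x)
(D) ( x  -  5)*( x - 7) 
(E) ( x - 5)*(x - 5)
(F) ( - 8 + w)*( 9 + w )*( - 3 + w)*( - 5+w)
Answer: E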